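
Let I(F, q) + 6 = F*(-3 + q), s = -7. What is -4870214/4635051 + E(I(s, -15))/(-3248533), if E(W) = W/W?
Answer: -15821055531113/15057116130183 ≈ -1.0507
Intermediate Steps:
I(F, q) = -6 + F*(-3 + q)
E(W) = 1
-4870214/4635051 + E(I(s, -15))/(-3248533) = -4870214/4635051 + 1/(-3248533) = -4870214*1/4635051 + 1*(-1/3248533) = -4870214/4635051 - 1/3248533 = -15821055531113/15057116130183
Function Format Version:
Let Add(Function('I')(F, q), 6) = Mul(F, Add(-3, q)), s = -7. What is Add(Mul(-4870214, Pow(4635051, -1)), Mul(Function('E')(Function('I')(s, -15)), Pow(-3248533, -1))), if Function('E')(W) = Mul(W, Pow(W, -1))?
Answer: Rational(-15821055531113, 15057116130183) ≈ -1.0507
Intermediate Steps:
Function('I')(F, q) = Add(-6, Mul(F, Add(-3, q)))
Function('E')(W) = 1
Add(Mul(-4870214, Pow(4635051, -1)), Mul(Function('E')(Function('I')(s, -15)), Pow(-3248533, -1))) = Add(Mul(-4870214, Pow(4635051, -1)), Mul(1, Pow(-3248533, -1))) = Add(Mul(-4870214, Rational(1, 4635051)), Mul(1, Rational(-1, 3248533))) = Add(Rational(-4870214, 4635051), Rational(-1, 3248533)) = Rational(-15821055531113, 15057116130183)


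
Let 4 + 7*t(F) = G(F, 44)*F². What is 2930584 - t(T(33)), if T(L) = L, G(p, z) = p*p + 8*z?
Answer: 18944843/7 ≈ 2.7064e+6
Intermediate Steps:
G(p, z) = p² + 8*z
t(F) = -4/7 + F²*(352 + F²)/7 (t(F) = -4/7 + ((F² + 8*44)*F²)/7 = -4/7 + ((F² + 352)*F²)/7 = -4/7 + ((352 + F²)*F²)/7 = -4/7 + (F²*(352 + F²))/7 = -4/7 + F²*(352 + F²)/7)
2930584 - t(T(33)) = 2930584 - (-4/7 + (⅐)*33²*(352 + 33²)) = 2930584 - (-4/7 + (⅐)*1089*(352 + 1089)) = 2930584 - (-4/7 + (⅐)*1089*1441) = 2930584 - (-4/7 + 1569249/7) = 2930584 - 1*1569245/7 = 2930584 - 1569245/7 = 18944843/7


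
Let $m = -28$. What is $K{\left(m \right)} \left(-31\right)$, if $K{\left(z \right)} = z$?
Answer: $868$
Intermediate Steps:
$K{\left(m \right)} \left(-31\right) = \left(-28\right) \left(-31\right) = 868$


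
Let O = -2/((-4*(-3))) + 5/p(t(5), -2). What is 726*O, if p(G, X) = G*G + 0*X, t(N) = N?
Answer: 121/5 ≈ 24.200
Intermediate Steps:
p(G, X) = G² (p(G, X) = G² + 0 = G²)
O = 1/30 (O = -2/((-4*(-3))) + 5/(5²) = -2/12 + 5/25 = -2*1/12 + 5*(1/25) = -⅙ + ⅕ = 1/30 ≈ 0.033333)
726*O = 726*(1/30) = 121/5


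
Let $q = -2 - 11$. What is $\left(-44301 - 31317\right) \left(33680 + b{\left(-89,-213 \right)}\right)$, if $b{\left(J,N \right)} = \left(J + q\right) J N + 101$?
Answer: $143661571794$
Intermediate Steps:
$q = -13$ ($q = -2 - 11 = -13$)
$b{\left(J,N \right)} = 101 + J N \left(-13 + J\right)$ ($b{\left(J,N \right)} = \left(J - 13\right) J N + 101 = \left(-13 + J\right) J N + 101 = J \left(-13 + J\right) N + 101 = J N \left(-13 + J\right) + 101 = 101 + J N \left(-13 + J\right)$)
$\left(-44301 - 31317\right) \left(33680 + b{\left(-89,-213 \right)}\right) = \left(-44301 - 31317\right) \left(33680 - \left(-101 + 246441 + 1687173\right)\right) = - 75618 \left(33680 - 1933513\right) = \left(-75618\right) \left(-1899833\right) = 143661571794$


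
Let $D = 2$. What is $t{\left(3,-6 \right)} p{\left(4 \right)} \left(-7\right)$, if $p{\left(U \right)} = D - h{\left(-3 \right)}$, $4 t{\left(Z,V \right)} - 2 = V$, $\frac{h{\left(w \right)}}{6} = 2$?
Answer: $-70$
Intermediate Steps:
$h{\left(w \right)} = 12$ ($h{\left(w \right)} = 6 \cdot 2 = 12$)
$t{\left(Z,V \right)} = \frac{1}{2} + \frac{V}{4}$
$p{\left(U \right)} = -10$ ($p{\left(U \right)} = 2 - 12 = -10$)
$t{\left(3,-6 \right)} p{\left(4 \right)} \left(-7\right) = \left(\frac{1}{2} + \frac{1}{4} \left(-6\right)\right) \left(-10\right) \left(-7\right) = \left(\frac{1}{2} - \frac{3}{2}\right) \left(-10\right) \left(-7\right) = \left(-1\right) \left(-10\right) \left(-7\right) = 10 \left(-7\right) = -70$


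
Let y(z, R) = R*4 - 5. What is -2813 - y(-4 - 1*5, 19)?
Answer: -2884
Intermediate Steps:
y(z, R) = -5 + 4*R (y(z, R) = 4*R - 5 = -5 + 4*R)
-2813 - y(-4 - 1*5, 19) = -2813 - (-5 + 4*19) = -2813 - (-5 + 76) = -2813 - 1*71 = -2813 - 71 = -2884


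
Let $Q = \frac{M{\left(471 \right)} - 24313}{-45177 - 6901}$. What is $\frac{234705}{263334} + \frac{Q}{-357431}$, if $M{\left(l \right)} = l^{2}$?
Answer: $\frac{728153221673507}{816962644822402} \approx 0.89129$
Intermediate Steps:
$Q = - \frac{98764}{26039}$ ($Q = \frac{471^{2} - 24313}{-45177 - 6901} = \frac{221841 - 24313}{-52078} = 197528 \left(- \frac{1}{52078}\right) = - \frac{98764}{26039} \approx -3.7929$)
$\frac{234705}{263334} + \frac{Q}{-357431} = \frac{234705}{263334} - \frac{98764}{26039 \left(-357431\right)} = 234705 \cdot \frac{1}{263334} - - \frac{98764}{9307145809} = \frac{78235}{87778} + \frac{98764}{9307145809} = \frac{728153221673507}{816962644822402}$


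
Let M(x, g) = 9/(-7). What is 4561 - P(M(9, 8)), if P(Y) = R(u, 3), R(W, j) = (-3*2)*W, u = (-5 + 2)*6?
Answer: 4453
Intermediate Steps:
u = -18 (u = -3*6 = -18)
R(W, j) = -6*W
M(x, g) = -9/7 (M(x, g) = 9*(-⅐) = -9/7)
P(Y) = 108 (P(Y) = -6*(-18) = 108)
4561 - P(M(9, 8)) = 4561 - 1*108 = 4561 - 108 = 4453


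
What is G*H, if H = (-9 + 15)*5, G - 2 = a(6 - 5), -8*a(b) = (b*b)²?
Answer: 225/4 ≈ 56.250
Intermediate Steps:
a(b) = -b⁴/8
G = 15/8 (G = 2 - (6 - 5)⁴/8 = 2 - ⅛*1⁴ = 2 - ⅛*1 = 2 - ⅛ = 15/8 ≈ 1.8750)
H = 30 (H = 6*5 = 30)
G*H = (15/8)*30 = 225/4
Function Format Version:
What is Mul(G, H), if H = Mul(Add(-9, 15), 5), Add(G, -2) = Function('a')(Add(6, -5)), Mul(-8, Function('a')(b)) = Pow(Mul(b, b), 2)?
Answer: Rational(225, 4) ≈ 56.250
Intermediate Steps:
Function('a')(b) = Mul(Rational(-1, 8), Pow(b, 4)) (Function('a')(b) = Mul(Rational(-1, 8), Pow(Mul(b, b), 2)) = Mul(Rational(-1, 8), Pow(Pow(b, 2), 2)) = Mul(Rational(-1, 8), Pow(b, 4)))
G = Rational(15, 8) (G = Add(2, Mul(Rational(-1, 8), Pow(Add(6, -5), 4))) = Add(2, Mul(Rational(-1, 8), Pow(1, 4))) = Add(2, Mul(Rational(-1, 8), 1)) = Add(2, Rational(-1, 8)) = Rational(15, 8) ≈ 1.8750)
H = 30 (H = Mul(6, 5) = 30)
Mul(G, H) = Mul(Rational(15, 8), 30) = Rational(225, 4)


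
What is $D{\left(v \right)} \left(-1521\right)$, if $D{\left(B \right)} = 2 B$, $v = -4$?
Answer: $12168$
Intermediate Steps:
$D{\left(v \right)} \left(-1521\right) = 2 \left(-4\right) \left(-1521\right) = \left(-8\right) \left(-1521\right) = 12168$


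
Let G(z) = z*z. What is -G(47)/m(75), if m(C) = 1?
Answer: -2209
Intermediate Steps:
G(z) = z²
-G(47)/m(75) = -47²/1 = -2209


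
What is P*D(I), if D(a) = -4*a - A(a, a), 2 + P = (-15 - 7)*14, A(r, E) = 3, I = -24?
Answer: -28830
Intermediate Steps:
P = -310 (P = -2 + (-15 - 7)*14 = -2 - 22*14 = -2 - 308 = -310)
D(a) = -3 - 4*a (D(a) = -4*a - 1*3 = -4*a - 3 = -3 - 4*a)
P*D(I) = -310*(-3 - 4*(-24)) = -310*(-3 + 96) = -310*93 = -28830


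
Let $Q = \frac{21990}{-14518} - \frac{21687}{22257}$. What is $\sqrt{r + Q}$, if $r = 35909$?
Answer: $\frac{\sqrt{104139992350086123333}}{53854521} \approx 189.49$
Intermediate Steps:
$Q = - \frac{134047216}{53854521}$ ($Q = 21990 \left(- \frac{1}{14518}\right) - \frac{7229}{7419} = - \frac{10995}{7259} - \frac{7229}{7419} = - \frac{134047216}{53854521} \approx -2.4891$)
$\sqrt{r + Q} = \sqrt{35909 - \frac{134047216}{53854521}} = \sqrt{\frac{1933727947373}{53854521}} = \frac{\sqrt{104139992350086123333}}{53854521}$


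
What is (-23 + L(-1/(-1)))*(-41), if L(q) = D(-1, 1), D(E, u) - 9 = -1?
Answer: 615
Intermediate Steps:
D(E, u) = 8 (D(E, u) = 9 - 1 = 8)
L(q) = 8
(-23 + L(-1/(-1)))*(-41) = (-23 + 8)*(-41) = -15*(-41) = 615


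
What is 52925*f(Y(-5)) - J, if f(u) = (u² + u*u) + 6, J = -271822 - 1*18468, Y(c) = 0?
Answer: 607840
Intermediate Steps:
J = -290290 (J = -271822 - 18468 = -290290)
f(u) = 6 + 2*u² (f(u) = (u² + u²) + 6 = 2*u² + 6 = 6 + 2*u²)
52925*f(Y(-5)) - J = 52925*(6 + 2*0²) - 1*(-290290) = 52925*(6 + 2*0) + 290290 = 52925*(6 + 0) + 290290 = 52925*6 + 290290 = 317550 + 290290 = 607840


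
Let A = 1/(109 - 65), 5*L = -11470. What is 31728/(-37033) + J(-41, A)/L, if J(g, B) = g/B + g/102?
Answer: -608084647/8665277604 ≈ -0.070175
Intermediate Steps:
L = -2294 (L = (1/5)*(-11470) = -2294)
A = 1/44 ≈ 0.022727
J(g, B) = g/102 + g/B (J(g, B) = g/B + g*(1/102) = g/B + g/102 = g/102 + g/B)
31728/(-37033) + J(-41, A)/L = 31728/(-37033) + ((1/102)*(-41) - 41/1/44)/(-2294) = 31728*(-1/37033) + (-41/102 - 41*44)*(-1/2294) = -31728/37033 + (-41/102 - 1804)*(-1/2294) = -31728/37033 - 184049/102*(-1/2294) = -31728/37033 + 184049/233988 = -608084647/8665277604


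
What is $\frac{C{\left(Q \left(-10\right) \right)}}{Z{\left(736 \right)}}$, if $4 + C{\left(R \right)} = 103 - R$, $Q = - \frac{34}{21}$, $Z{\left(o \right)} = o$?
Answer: $\frac{1739}{15456} \approx 0.11251$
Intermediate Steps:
$Q = - \frac{34}{21}$ ($Q = \left(-34\right) \frac{1}{21} = - \frac{34}{21} \approx -1.619$)
$C{\left(R \right)} = 99 - R$ ($C{\left(R \right)} = -4 - \left(-103 + R\right) = 99 - R$)
$\frac{C{\left(Q \left(-10\right) \right)}}{Z{\left(736 \right)}} = \frac{99 - \left(- \frac{34}{21}\right) \left(-10\right)}{736} = \left(99 - \frac{340}{21}\right) \frac{1}{736} = \frac{1739}{21} \cdot \frac{1}{736} = \frac{1739}{15456}$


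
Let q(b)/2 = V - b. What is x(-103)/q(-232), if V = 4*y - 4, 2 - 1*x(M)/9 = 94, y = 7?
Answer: -207/128 ≈ -1.6172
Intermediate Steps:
x(M) = -828 (x(M) = 18 - 9*94 = 18 - 846 = -828)
V = 24 (V = 4*7 - 4 = 28 - 4 = 24)
q(b) = 48 - 2*b (q(b) = 2*(24 - b) = 48 - 2*b)
x(-103)/q(-232) = -828/(48 - 2*(-232)) = -828/(48 + 464) = -828/512 = -828*1/512 = -207/128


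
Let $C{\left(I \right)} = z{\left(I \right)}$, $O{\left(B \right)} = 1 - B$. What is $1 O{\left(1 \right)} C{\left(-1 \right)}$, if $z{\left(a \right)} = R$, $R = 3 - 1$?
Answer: $0$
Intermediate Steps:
$R = 2$ ($R = 3 - 1 = 2$)
$z{\left(a \right)} = 2$
$C{\left(I \right)} = 2$
$1 O{\left(1 \right)} C{\left(-1 \right)} = 1 \left(1 - 1\right) 2 = 1 \cdot 0 \cdot 2 = 0 \cdot 2 = 0$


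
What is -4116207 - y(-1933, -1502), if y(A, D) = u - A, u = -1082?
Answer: -4117058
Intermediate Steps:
y(A, D) = -1082 - A
-4116207 - y(-1933, -1502) = -4116207 - (-1082 - 1*(-1933)) = -4116207 - (-1082 + 1933) = -4116207 - 1*851 = -4116207 - 851 = -4117058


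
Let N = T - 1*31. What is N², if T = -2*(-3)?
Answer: 625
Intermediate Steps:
T = 6
N = -25 (N = 6 - 1*31 = 6 - 31 = -25)
N² = (-25)² = 625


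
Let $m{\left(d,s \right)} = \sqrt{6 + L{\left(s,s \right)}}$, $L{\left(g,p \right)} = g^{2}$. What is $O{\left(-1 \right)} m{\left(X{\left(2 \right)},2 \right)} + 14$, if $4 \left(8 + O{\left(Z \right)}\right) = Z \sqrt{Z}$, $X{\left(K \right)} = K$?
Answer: $14 - \frac{\sqrt{10} \left(32 + i\right)}{4} \approx -11.298 - 0.79057 i$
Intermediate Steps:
$O{\left(Z \right)} = -8 + \frac{Z^{\frac{3}{2}}}{4}$ ($O{\left(Z \right)} = -8 + \frac{Z \sqrt{Z}}{4} = -8 + \frac{Z^{\frac{3}{2}}}{4}$)
$m{\left(d,s \right)} = \sqrt{6 + s^{2}}$
$O{\left(-1 \right)} m{\left(X{\left(2 \right)},2 \right)} + 14 = \left(-8 + \frac{\left(-1\right)^{\frac{3}{2}}}{4}\right) \sqrt{6 + 2^{2}} + 14 = \left(-8 + \frac{\left(-1\right) i}{4}\right) \sqrt{6 + 4} + 14 = \left(-8 - \frac{i}{4}\right) \sqrt{10} + 14 = \sqrt{10} \left(-8 - \frac{i}{4}\right) + 14 = 14 + \sqrt{10} \left(-8 - \frac{i}{4}\right)$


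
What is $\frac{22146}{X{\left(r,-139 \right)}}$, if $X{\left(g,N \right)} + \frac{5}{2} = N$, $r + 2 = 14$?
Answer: $- \frac{44292}{283} \approx -156.51$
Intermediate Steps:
$r = 12$ ($r = -2 + 14 = 12$)
$X{\left(g,N \right)} = - \frac{5}{2} + N$
$\frac{22146}{X{\left(r,-139 \right)}} = \frac{22146}{- \frac{5}{2} - 139} = \frac{22146}{- \frac{283}{2}} = 22146 \left(- \frac{2}{283}\right) = - \frac{44292}{283}$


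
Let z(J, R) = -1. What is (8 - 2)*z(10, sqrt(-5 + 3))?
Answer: -6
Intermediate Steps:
(8 - 2)*z(10, sqrt(-5 + 3)) = (8 - 2)*(-1) = 6*(-1) = -6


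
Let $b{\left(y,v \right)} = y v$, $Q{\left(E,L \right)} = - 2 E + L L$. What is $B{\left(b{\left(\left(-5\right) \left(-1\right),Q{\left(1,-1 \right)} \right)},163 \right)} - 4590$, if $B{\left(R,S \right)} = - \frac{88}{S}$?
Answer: $- \frac{748258}{163} \approx -4590.5$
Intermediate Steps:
$Q{\left(E,L \right)} = L^{2} - 2 E$ ($Q{\left(E,L \right)} = - 2 E + L^{2} = L^{2} - 2 E$)
$b{\left(y,v \right)} = v y$
$B{\left(b{\left(\left(-5\right) \left(-1\right),Q{\left(1,-1 \right)} \right)},163 \right)} - 4590 = - \frac{88}{163} - 4590 = - \frac{748258}{163}$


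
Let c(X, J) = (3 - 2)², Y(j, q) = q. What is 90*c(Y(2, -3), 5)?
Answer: 90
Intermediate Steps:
c(X, J) = 1 (c(X, J) = 1² = 1)
90*c(Y(2, -3), 5) = 90*1 = 90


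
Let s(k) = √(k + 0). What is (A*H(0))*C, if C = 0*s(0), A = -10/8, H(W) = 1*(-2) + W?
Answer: 0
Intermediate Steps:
H(W) = -2 + W
A = -5/4 (A = -10*⅛ = -5/4 ≈ -1.2500)
s(k) = √k
C = 0 (C = 0*√0 = 0*0 = 0)
(A*H(0))*C = -5*(-2 + 0)/4*0 = -5/4*(-2)*0 = (5/2)*0 = 0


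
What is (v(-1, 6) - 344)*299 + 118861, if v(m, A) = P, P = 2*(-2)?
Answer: 14809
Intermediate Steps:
P = -4
v(m, A) = -4
(v(-1, 6) - 344)*299 + 118861 = (-4 - 344)*299 + 118861 = -348*299 + 118861 = -104052 + 118861 = 14809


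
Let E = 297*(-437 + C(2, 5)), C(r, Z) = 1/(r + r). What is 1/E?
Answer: -4/518859 ≈ -7.7092e-6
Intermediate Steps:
C(r, Z) = 1/(2*r)
E = -518859/4 (E = 297*(-437 + (1/2)/2) = 297*(-437 + (1/2)*(1/2)) = 297*(-437 + 1/4) = 297*(-1747/4) = -518859/4 ≈ -1.2971e+5)
1/E = 1/(-518859/4) = -4/518859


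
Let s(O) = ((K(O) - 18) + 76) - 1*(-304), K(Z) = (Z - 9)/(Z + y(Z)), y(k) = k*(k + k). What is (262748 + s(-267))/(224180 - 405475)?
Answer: -12481148978/8600090915 ≈ -1.4513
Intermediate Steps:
y(k) = 2*k**2 (y(k) = k*(2*k) = 2*k**2)
K(Z) = (-9 + Z)/(Z + 2*Z**2) (K(Z) = (Z - 9)/(Z + 2*Z**2) = (-9 + Z)/(Z + 2*Z**2))
s(O) = 362 + (-9 + O)/(O*(1 + 2*O)) (s(O) = (((-9 + O)/(O*(1 + 2*O)) - 18) + 76) - 1*(-304) = ((-18 + (-9 + O)/(O*(1 + 2*O))) + 76) + 304 = (58 + (-9 + O)/(O*(1 + 2*O))) + 304 = 362 + (-9 + O)/(O*(1 + 2*O)))
(262748 + s(-267))/(224180 - 405475) = (262748 + (-9 + 363*(-267) + 724*(-267)**2)/((-267)*(1 + 2*(-267))))/(224180 - 405475) = (262748 - (-9 - 96921 + 724*71289)/(267*(1 - 534)))/(-181295) = (262748 - 1/267*(-9 - 96921 + 51613236)/(-533))*(-1/181295) = (262748 - 1/267*(-1/533)*51516306)*(-1/181295) = (262748 + 17172102/47437)*(-1/181295) = (12481148978/47437)*(-1/181295) = -12481148978/8600090915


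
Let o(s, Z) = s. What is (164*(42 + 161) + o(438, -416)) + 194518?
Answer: 228248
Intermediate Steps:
(164*(42 + 161) + o(438, -416)) + 194518 = (164*(42 + 161) + 438) + 194518 = (164*203 + 438) + 194518 = (33292 + 438) + 194518 = 33730 + 194518 = 228248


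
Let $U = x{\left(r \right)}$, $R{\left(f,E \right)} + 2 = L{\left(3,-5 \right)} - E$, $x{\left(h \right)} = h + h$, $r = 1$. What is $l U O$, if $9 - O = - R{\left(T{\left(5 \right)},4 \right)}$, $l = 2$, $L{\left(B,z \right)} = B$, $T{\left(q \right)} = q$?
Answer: $24$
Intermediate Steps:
$x{\left(h \right)} = 2 h$
$R{\left(f,E \right)} = 1 - E$ ($R{\left(f,E \right)} = -2 - \left(-3 + E\right) = 1 - E$)
$U = 2$ ($U = 2 \cdot 1 = 2$)
$O = 6$ ($O = 9 - - (1 - 4) = 9 - \left(-1\right) \left(-3\right) = 9 - 3 = 6$)
$l U O = 2 \cdot 2 \cdot 6 = 4 \cdot 6 = 24$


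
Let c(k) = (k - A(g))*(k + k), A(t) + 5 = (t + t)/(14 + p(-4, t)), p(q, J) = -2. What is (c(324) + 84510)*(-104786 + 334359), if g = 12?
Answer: 68046814638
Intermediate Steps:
A(t) = -5 + t/6 (A(t) = -5 + (t + t)/(14 - 2) = -5 + (2*t)/12 = -5 + (2*t)*(1/12) = -5 + t/6)
c(k) = 2*k*(3 + k) (c(k) = (k - (-5 + (⅙)*12))*(k + k) = (k - (-5 + 2))*(2*k) = (k - 1*(-3))*(2*k) = (k + 3)*(2*k) = (3 + k)*(2*k) = 2*k*(3 + k))
(c(324) + 84510)*(-104786 + 334359) = (2*324*(3 + 324) + 84510)*(-104786 + 334359) = (2*324*327 + 84510)*229573 = (211896 + 84510)*229573 = 296406*229573 = 68046814638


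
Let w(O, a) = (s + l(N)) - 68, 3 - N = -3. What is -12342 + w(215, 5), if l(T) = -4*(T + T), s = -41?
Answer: -12499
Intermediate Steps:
N = 6 (N = 3 - 1*(-3) = 3 + 3 = 6)
l(T) = -8*T
w(O, a) = -157 (w(O, a) = (-41 - 8*6) - 68 = (-41 - 48) - 68 = -89 - 68 = -157)
-12342 + w(215, 5) = -12342 - 157 = -12499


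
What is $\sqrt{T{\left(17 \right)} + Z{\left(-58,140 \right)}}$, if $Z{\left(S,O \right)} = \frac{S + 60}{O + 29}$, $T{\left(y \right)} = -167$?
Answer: $\frac{i \sqrt{28221}}{13} \approx 12.922 i$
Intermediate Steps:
$Z{\left(S,O \right)} = \frac{60 + S}{29 + O}$
$\sqrt{T{\left(17 \right)} + Z{\left(-58,140 \right)}} = \sqrt{-167 + \frac{60 - 58}{29 + 140}} = \sqrt{-167 + \frac{1}{169} \cdot 2} = \sqrt{-167 + \frac{2}{169}} = \sqrt{- \frac{28221}{169}} = \frac{i \sqrt{28221}}{13}$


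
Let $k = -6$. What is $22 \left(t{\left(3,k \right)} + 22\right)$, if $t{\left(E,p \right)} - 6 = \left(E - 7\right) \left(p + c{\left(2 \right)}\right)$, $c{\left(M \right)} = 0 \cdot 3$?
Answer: $1144$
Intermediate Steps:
$c{\left(M \right)} = 0$
$t{\left(E,p \right)} = 6 + p \left(-7 + E\right)$ ($t{\left(E,p \right)} = 6 + \left(E - 7\right) \left(p + 0\right) = 6 + \left(-7 + E\right) p = 6 + p \left(-7 + E\right)$)
$22 \left(t{\left(3,k \right)} + 22\right) = 22 \left(\left(6 - -42 + 3 \left(-6\right)\right) + 22\right) = 22 \left(\left(6 + 42 - 18\right) + 22\right) = 22 \left(30 + 22\right) = 22 \cdot 52 = 1144$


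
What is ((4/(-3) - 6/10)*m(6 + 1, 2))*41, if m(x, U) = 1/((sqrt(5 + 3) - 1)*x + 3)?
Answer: -1189/1410 - 8323*sqrt(2)/2820 ≈ -5.0172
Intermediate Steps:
m(x, U) = 1/(3 + x*(-1 + 2*sqrt(2))) (m(x, U) = 1/((sqrt(8) - 1)*x + 3) = 1/((2*sqrt(2) - 1)*x + 3) = 1/((-1 + 2*sqrt(2))*x + 3) = 1/(x*(-1 + 2*sqrt(2)) + 3) = 1/(3 + x*(-1 + 2*sqrt(2))))
((4/(-3) - 6/10)*m(6 + 1, 2))*41 = ((4/(-3) - 6/10)/(3 - (6 + 1) + 2*(6 + 1)*sqrt(2)))*41 = ((4*(-1/3) - 6*1/10)/(3 - 1*7 + 2*7*sqrt(2)))*41 = ((-4/3 - 3/5)/(3 - 7 + 14*sqrt(2)))*41 = -29/(15*(-4 + 14*sqrt(2)))*41 = -1189/(15*(-4 + 14*sqrt(2)))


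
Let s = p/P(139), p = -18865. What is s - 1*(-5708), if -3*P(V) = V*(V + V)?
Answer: 220625131/38642 ≈ 5709.5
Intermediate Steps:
P(V) = -2*V²/3 (P(V) = -V*(V + V)/3 = -V*2*V/3 = -2*V²/3)
s = 56595/38642 (s = -18865/((-⅔*139²)) = -18865/((-⅔*19321)) = -18865/(-38642/3) = -18865*(-3/38642) = 56595/38642 ≈ 1.4646)
s - 1*(-5708) = 56595/38642 - 1*(-5708) = 56595/38642 + 5708 = 220625131/38642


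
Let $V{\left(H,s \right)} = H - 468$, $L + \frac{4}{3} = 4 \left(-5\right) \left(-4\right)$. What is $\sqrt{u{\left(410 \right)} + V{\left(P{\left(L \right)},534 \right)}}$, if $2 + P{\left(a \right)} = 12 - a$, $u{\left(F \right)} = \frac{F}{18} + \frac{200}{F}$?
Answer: $\frac{i \sqrt{7767245}}{123} \approx 22.658 i$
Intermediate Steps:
$u{\left(F \right)} = \frac{200}{F} + \frac{F}{18}$ ($u{\left(F \right)} = F \frac{1}{18} + \frac{200}{F} = \frac{F}{18} + \frac{200}{F} = \frac{200}{F} + \frac{F}{18}$)
$L = \frac{236}{3}$ ($L = - \frac{4}{3} + 4 \left(-5\right) \left(-4\right) = - \frac{4}{3} - -80 = - \frac{4}{3} + 80 = \frac{236}{3} \approx 78.667$)
$P{\left(a \right)} = 10 - a$ ($P{\left(a \right)} = -2 - \left(-12 + a\right) = 10 - a$)
$V{\left(H,s \right)} = -468 + H$
$\sqrt{u{\left(410 \right)} + V{\left(P{\left(L \right)},534 \right)}} = \sqrt{\left(\frac{200}{410} + \frac{1}{18} \cdot 410\right) + \left(-468 + \left(10 - \frac{236}{3}\right)\right)} = \sqrt{\left(200 \cdot \frac{1}{410} + \frac{205}{9}\right) + \left(-468 + \left(10 - \frac{236}{3}\right)\right)} = \sqrt{\left(\frac{20}{41} + \frac{205}{9}\right) - \frac{1610}{3}} = \sqrt{\frac{8585}{369} - \frac{1610}{3}} = \sqrt{- \frac{189445}{369}} = \frac{i \sqrt{7767245}}{123}$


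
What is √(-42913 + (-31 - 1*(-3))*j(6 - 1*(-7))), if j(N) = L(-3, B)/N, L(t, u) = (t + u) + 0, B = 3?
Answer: I*√42913 ≈ 207.15*I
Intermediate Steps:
L(t, u) = t + u
j(N) = 0 (j(N) = (-3 + 3)/N = 0/N = 0)
√(-42913 + (-31 - 1*(-3))*j(6 - 1*(-7))) = √(-42913 + (-31 - 1*(-3))*0) = √(-42913 + (-31 + 3)*0) = √(-42913 - 28*0) = √(-42913 + 0) = √(-42913) = I*√42913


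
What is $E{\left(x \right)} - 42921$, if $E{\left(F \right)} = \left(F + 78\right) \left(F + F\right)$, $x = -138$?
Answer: $-26361$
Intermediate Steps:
$E{\left(F \right)} = 2 F \left(78 + F\right)$ ($E{\left(F \right)} = \left(78 + F\right) 2 F = 2 F \left(78 + F\right)$)
$E{\left(x \right)} - 42921 = 2 \left(-138\right) \left(78 - 138\right) - 42921 = 2 \left(-138\right) \left(-60\right) - 42921 = 16560 - 42921 = -26361$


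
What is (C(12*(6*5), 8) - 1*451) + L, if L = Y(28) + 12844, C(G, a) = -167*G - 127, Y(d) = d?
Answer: -47826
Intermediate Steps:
C(G, a) = -127 - 167*G
L = 12872 (L = 28 + 12844 = 12872)
(C(12*(6*5), 8) - 1*451) + L = ((-127 - 2004*6*5) - 1*451) + 12872 = ((-127 - 2004*30) - 451) + 12872 = ((-127 - 167*360) - 451) + 12872 = ((-127 - 60120) - 451) + 12872 = (-60247 - 451) + 12872 = -60698 + 12872 = -47826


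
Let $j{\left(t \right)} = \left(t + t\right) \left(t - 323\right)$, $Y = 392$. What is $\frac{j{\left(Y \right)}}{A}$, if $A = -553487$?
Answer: $- \frac{54096}{553487} \approx -0.097737$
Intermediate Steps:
$j{\left(t \right)} = 2 t \left(-323 + t\right)$
$\frac{j{\left(Y \right)}}{A} = \frac{2 \cdot 392 \left(-323 + 392\right)}{-553487} = 2 \cdot 392 \cdot 69 \left(- \frac{1}{553487}\right) = 54096 \left(- \frac{1}{553487}\right) = - \frac{54096}{553487}$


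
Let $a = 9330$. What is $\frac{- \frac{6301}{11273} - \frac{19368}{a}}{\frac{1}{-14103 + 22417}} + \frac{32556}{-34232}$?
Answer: $- \frac{3286424975578973}{150017589370} \approx -21907.0$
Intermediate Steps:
$\frac{- \frac{6301}{11273} - \frac{19368}{a}}{\frac{1}{-14103 + 22417}} + \frac{32556}{-34232} = \frac{- \frac{6301}{11273} - \frac{19368}{9330}}{\frac{1}{-14103 + 22417}} + \frac{32556}{-34232} = \frac{\left(-6301\right) \frac{1}{11273} - \frac{3228}{1555}}{\frac{1}{8314}} + 32556 \left(- \frac{1}{34232}\right) = \left(- \frac{6301}{11273} - \frac{3228}{1555}\right) \frac{1}{\frac{1}{8314}} - \frac{8139}{8558} = \left(- \frac{46187299}{17529515}\right) 8314 - \frac{8139}{8558} = - \frac{384001203886}{17529515} - \frac{8139}{8558} = - \frac{3286424975578973}{150017589370}$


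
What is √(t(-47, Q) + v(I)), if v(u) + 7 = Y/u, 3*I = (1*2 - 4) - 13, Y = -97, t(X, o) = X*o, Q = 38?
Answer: 2*I*√11085/5 ≈ 42.114*I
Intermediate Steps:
I = -5 (I = ((1*2 - 4) - 13)/3 = ((2 - 4) - 13)/3 = (-2 - 13)/3 = (⅓)*(-15) = -5)
v(u) = -7 - 97/u
√(t(-47, Q) + v(I)) = √(-47*38 + (-7 - 97/(-5))) = √(-1786 + (-7 - 97*(-⅕))) = √(-1786 + (-7 + 97/5)) = √(-1786 + 62/5) = √(-8868/5) = 2*I*√11085/5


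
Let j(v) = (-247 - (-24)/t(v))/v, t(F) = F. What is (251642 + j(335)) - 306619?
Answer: -6169876546/112225 ≈ -54978.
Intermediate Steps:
j(v) = (-247 + 24/v)/v (j(v) = (-247 - (-24)/v)/v = (-247 + 24/v)/v)
(251642 + j(335)) - 306619 = (251642 + (24 - 247*335)/335²) - 306619 = (251642 + (24 - 82745)/112225) - 306619 = (251642 + (1/112225)*(-82721)) - 306619 = (251642 - 82721/112225) - 306619 = 28240440729/112225 - 306619 = -6169876546/112225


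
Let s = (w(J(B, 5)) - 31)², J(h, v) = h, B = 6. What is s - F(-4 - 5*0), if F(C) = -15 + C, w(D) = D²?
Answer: 44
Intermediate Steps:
s = 25 (s = (6² - 31)² = (36 - 31)² = 5² = 25)
s - F(-4 - 5*0) = 25 - (-15 + (-4 - 5*0)) = 25 - (-15 + (-4 + 0)) = 25 - (-15 - 4) = 25 - 1*(-19) = 25 + 19 = 44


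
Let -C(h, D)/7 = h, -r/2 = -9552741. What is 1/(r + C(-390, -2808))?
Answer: 1/19108212 ≈ 5.2334e-8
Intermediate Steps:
r = 19105482 (r = -2*(-9552741) = 19105482)
C(h, D) = -7*h
1/(r + C(-390, -2808)) = 1/(19105482 - 7*(-390)) = 1/(19105482 + 2730) = 1/19108212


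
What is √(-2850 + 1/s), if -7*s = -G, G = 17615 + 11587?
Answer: I*√2430356686986/29202 ≈ 53.385*I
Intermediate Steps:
G = 29202
s = 29202/7 (s = -(-1)*29202/7 = -⅐*(-29202) = 29202/7 ≈ 4171.7)
√(-2850 + 1/s) = √(-2850 + 1/(29202/7)) = √(-2850 + 7/29202) = √(-83225693/29202) = I*√2430356686986/29202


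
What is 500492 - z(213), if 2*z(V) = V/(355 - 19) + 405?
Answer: 112064777/224 ≈ 5.0029e+5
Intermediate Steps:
z(V) = 405/2 + V/672 (z(V) = (V/(355 - 19) + 405)/2 = (V/336 + 405)/2 = (405 + V/336)/2 = 405/2 + V/672)
500492 - z(213) = 500492 - (405/2 + (1/672)*213) = 500492 - (405/2 + 71/224) = 500492 - 1*45431/224 = 500492 - 45431/224 = 112064777/224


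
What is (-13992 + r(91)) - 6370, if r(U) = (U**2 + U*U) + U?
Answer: -3709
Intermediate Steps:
r(U) = U + 2*U**2 (r(U) = (U**2 + U**2) + U = 2*U**2 + U = U + 2*U**2)
(-13992 + r(91)) - 6370 = (-13992 + 91*(1 + 2*91)) - 6370 = (-13992 + 91*(1 + 182)) - 6370 = (-13992 + 91*183) - 6370 = (-13992 + 16653) - 6370 = 2661 - 6370 = -3709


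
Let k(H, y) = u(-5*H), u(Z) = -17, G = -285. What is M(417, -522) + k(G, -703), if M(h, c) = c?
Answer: -539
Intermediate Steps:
k(H, y) = -17
M(417, -522) + k(G, -703) = -522 - 17 = -539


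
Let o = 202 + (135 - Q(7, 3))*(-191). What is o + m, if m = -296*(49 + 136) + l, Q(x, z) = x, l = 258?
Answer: -78748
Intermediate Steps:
o = -24246 (o = 202 + (135 - 1*7)*(-191) = 202 + (135 - 7)*(-191) = 202 + 128*(-191) = 202 - 24448 = -24246)
m = -54502 (m = -296*(49 + 136) + 258 = -296*185 + 258 = -54760 + 258 = -54502)
o + m = -24246 - 54502 = -78748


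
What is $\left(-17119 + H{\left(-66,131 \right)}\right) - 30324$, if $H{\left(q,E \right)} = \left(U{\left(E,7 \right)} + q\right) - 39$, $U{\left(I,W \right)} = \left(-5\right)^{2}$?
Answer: $-47523$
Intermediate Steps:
$U{\left(I,W \right)} = 25$
$H{\left(q,E \right)} = -14 + q$ ($H{\left(q,E \right)} = \left(25 + q\right) - 39 = -14 + q$)
$\left(-17119 + H{\left(-66,131 \right)}\right) - 30324 = \left(-17119 - 80\right) - 30324 = -17199 - 30324 = -47523$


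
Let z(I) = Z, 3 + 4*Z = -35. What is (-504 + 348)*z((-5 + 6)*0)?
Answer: 1482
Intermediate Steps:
Z = -19/2 (Z = -¾ + (¼)*(-35) = -¾ - 35/4 = -19/2 ≈ -9.5000)
z(I) = -19/2
(-504 + 348)*z((-5 + 6)*0) = (-504 + 348)*(-19/2) = -156*(-19/2) = 1482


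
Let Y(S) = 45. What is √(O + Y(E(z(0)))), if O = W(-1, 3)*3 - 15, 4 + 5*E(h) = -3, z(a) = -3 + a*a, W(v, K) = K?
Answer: √39 ≈ 6.2450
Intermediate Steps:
z(a) = -3 + a²
E(h) = -7/5 (E(h) = -⅘ + (⅕)*(-3) = -⅘ - ⅗ = -7/5)
O = -6 (O = 3*3 - 15 = 9 - 15 = -6)
√(O + Y(E(z(0)))) = √(-6 + 45) = √39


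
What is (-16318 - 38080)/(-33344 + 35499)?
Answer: -54398/2155 ≈ -25.243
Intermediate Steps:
(-16318 - 38080)/(-33344 + 35499) = -54398/2155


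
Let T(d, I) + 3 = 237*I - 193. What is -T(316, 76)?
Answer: -17816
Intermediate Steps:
T(d, I) = -196 + 237*I (T(d, I) = -3 + (237*I - 193) = -3 + (-193 + 237*I) = -196 + 237*I)
-T(316, 76) = -(-196 + 237*76) = -(-196 + 18012) = -1*17816 = -17816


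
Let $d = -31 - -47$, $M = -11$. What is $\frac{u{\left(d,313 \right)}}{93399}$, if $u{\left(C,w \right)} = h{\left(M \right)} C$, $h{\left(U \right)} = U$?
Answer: $- \frac{176}{93399} \approx -0.0018844$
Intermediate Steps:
$d = 16$ ($d = -31 + 47 = 16$)
$u{\left(C,w \right)} = - 11 C$
$\frac{u{\left(d,313 \right)}}{93399} = \frac{\left(-11\right) 16}{93399} = \left(-176\right) \frac{1}{93399} = - \frac{176}{93399}$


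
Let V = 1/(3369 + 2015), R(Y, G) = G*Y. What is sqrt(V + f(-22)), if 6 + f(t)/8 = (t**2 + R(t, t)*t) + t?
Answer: 3*I*sqrt(65653366862)/2692 ≈ 285.54*I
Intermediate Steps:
V = 1/5384 ≈ 0.00018574
f(t) = -48 + 8*t + 8*t**2 + 8*t**3 (f(t) = -48 + 8*((t**2 + (t*t)*t) + t) = -48 + 8*((t**2 + t**2*t) + t) = -48 + 8*((t**2 + t**3) + t) = -48 + 8*(t + t**2 + t**3) = -48 + (8*t + 8*t**2 + 8*t**3) = -48 + 8*t + 8*t**2 + 8*t**3)
sqrt(V + f(-22)) = sqrt(1/5384 + (-48 + 8*(-22) + 8*(-22)**2 + 8*(-22)**3)) = sqrt(1/5384 + (-48 - 176 + 8*484 + 8*(-10648))) = sqrt(1/5384 + (-48 - 176 + 3872 - 85184)) = sqrt(1/5384 - 81536) = sqrt(-438989823/5384) = 3*I*sqrt(65653366862)/2692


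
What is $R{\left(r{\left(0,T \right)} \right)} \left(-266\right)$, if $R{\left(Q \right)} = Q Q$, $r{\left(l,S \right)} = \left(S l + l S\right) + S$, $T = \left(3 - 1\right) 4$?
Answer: $-17024$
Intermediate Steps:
$T = 8$ ($T = 2 \cdot 4 = 8$)
$r{\left(l,S \right)} = S + 2 S l$ ($r{\left(l,S \right)} = \left(S l + S l\right) + S = 2 S l + S = S + 2 S l$)
$R{\left(Q \right)} = Q^{2}$
$R{\left(r{\left(0,T \right)} \right)} \left(-266\right) = \left(8 \left(1 + 2 \cdot 0\right)\right)^{2} \left(-266\right) = \left(8 \left(1 + 0\right)\right)^{2} \left(-266\right) = \left(8 \cdot 1\right)^{2} \left(-266\right) = 8^{2} \left(-266\right) = 64 \left(-266\right) = -17024$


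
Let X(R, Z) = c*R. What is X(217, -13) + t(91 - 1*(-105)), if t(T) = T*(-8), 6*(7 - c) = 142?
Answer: -15554/3 ≈ -5184.7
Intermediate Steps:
c = -50/3 (c = 7 - ⅙*142 = 7 - 71/3 = -50/3 ≈ -16.667)
t(T) = -8*T
X(R, Z) = -50*R/3
X(217, -13) + t(91 - 1*(-105)) = -50/3*217 - 8*(91 - 1*(-105)) = -10850/3 - 8*(91 + 105) = -10850/3 - 8*196 = -10850/3 - 1568 = -15554/3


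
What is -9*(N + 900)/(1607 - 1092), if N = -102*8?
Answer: -756/515 ≈ -1.4680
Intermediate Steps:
N = -816
-9*(N + 900)/(1607 - 1092) = -9*(-816 + 900)/(1607 - 1092) = -756/515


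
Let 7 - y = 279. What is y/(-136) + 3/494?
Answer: 991/494 ≈ 2.0061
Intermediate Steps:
y = -272 (y = 7 - 1*279 = 7 - 279 = -272)
y/(-136) + 3/494 = -272/(-136) + 3/494 = -272*(-1/136) + 3*(1/494) = 2 + 3/494 = 991/494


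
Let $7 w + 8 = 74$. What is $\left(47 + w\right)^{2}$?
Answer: $\frac{156025}{49} \approx 3184.2$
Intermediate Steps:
$w = \frac{66}{7}$ ($w = - \frac{8}{7} + \frac{1}{7} \cdot 74 = - \frac{8}{7} + \frac{74}{7} = \frac{66}{7} \approx 9.4286$)
$\left(47 + w\right)^{2} = \left(47 + \frac{66}{7}\right)^{2} = \left(\frac{395}{7}\right)^{2} = \frac{156025}{49}$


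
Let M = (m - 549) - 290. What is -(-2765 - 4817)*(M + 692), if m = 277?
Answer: 985660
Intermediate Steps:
M = -562 (M = (277 - 549) - 290 = -272 - 290 = -562)
-(-2765 - 4817)*(M + 692) = -(-2765 - 4817)*(-562 + 692) = -(-7582)*130 = -1*(-985660) = 985660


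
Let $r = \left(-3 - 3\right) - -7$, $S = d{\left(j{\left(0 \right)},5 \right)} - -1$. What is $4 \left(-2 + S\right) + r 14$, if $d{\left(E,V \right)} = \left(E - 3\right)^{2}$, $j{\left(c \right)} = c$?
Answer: $46$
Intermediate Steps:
$d{\left(E,V \right)} = \left(-3 + E\right)^{2}$
$S = 10$ ($S = \left(-3 + 0\right)^{2} - -1 = \left(-3\right)^{2} + 1 = 9 + 1 = 10$)
$r = 1$ ($r = \left(-3 - 3\right) + 7 = -6 + 7 = 1$)
$4 \left(-2 + S\right) + r 14 = 4 \left(-2 + 10\right) + 1 \cdot 14 = 4 \cdot 8 + 14 = 32 + 14 = 46$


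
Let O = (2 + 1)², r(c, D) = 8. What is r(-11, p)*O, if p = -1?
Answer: 72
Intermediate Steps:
O = 9 (O = 3² = 9)
r(-11, p)*O = 8*9 = 72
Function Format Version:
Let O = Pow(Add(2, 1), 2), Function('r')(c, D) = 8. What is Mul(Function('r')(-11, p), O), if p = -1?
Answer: 72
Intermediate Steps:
O = 9 (O = Pow(3, 2) = 9)
Mul(Function('r')(-11, p), O) = Mul(8, 9) = 72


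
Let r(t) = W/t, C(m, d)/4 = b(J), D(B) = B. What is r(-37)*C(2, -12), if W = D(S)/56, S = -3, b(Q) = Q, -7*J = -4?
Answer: 6/1813 ≈ 0.0033094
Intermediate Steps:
J = 4/7 (J = -⅐*(-4) = 4/7 ≈ 0.57143)
C(m, d) = 16/7 (C(m, d) = 4*(4/7) = 16/7)
W = -3/56 ≈ -0.053571
r(t) = -3/(56*t)
r(-37)*C(2, -12) = -3/56/(-37)*(16/7) = -3/56*(-1/37)*(16/7) = (3/2072)*(16/7) = 6/1813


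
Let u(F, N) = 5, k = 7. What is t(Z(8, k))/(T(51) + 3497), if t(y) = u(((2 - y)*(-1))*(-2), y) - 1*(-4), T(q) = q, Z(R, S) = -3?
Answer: 9/3548 ≈ 0.0025366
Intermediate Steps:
t(y) = 9 (t(y) = 5 - 1*(-4) = 5 + 4 = 9)
t(Z(8, k))/(T(51) + 3497) = 9/(51 + 3497) = 9/3548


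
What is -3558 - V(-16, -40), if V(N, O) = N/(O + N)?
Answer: -24908/7 ≈ -3558.3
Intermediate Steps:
V(N, O) = N/(N + O)
-3558 - V(-16, -40) = -3558 - (-16)/(-16 - 40) = -3558 - (-16)/(-56) = -3558 - (-16)*(-1)/56 = -3558 - 1*2/7 = -3558 - 2/7 = -24908/7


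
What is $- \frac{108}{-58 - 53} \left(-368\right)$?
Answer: $- \frac{13248}{37} \approx -358.05$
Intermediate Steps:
$- \frac{108}{-58 - 53} \left(-368\right) = - \frac{108}{-111} \left(-368\right) = \left(-108\right) \left(- \frac{1}{111}\right) \left(-368\right) = \frac{36}{37} \left(-368\right) = - \frac{13248}{37}$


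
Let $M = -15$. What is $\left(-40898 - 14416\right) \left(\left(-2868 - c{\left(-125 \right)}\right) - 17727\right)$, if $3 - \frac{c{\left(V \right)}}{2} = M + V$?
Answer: $1155011634$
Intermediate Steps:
$c{\left(V \right)} = 36 - 2 V$ ($c{\left(V \right)} = 6 - 2 \left(-15 + V\right) = 6 - \left(-30 + 2 V\right) = 36 - 2 V$)
$\left(-40898 - 14416\right) \left(\left(-2868 - c{\left(-125 \right)}\right) - 17727\right) = \left(-40898 - 14416\right) \left(\left(-2868 - \left(36 - -250\right)\right) - 17727\right) = - 55314 \left(\left(-2868 - \left(36 + 250\right)\right) - 17727\right) = - 55314 \left(\left(-2868 - 286\right) - 17727\right) = - 55314 \left(-3154 - 17727\right) = \left(-55314\right) \left(-20881\right) = 1155011634$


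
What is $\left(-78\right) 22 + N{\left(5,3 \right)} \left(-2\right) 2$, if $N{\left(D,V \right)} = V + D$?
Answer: $-1748$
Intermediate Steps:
$N{\left(D,V \right)} = D + V$
$\left(-78\right) 22 + N{\left(5,3 \right)} \left(-2\right) 2 = \left(-78\right) 22 + \left(5 + 3\right) \left(-2\right) 2 = -1716 + 8 \left(-2\right) 2 = -1716 - 32 = -1748$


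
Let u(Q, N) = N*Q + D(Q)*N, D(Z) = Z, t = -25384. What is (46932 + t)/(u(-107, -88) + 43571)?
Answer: 21548/62403 ≈ 0.34530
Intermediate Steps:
u(Q, N) = 2*N*Q (u(Q, N) = N*Q + Q*N = N*Q + N*Q = 2*N*Q)
(46932 + t)/(u(-107, -88) + 43571) = (46932 - 25384)/(2*(-88)*(-107) + 43571) = 21548/(18832 + 43571) = 21548/62403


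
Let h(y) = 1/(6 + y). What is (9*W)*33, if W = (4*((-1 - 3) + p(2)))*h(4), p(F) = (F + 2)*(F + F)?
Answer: 7128/5 ≈ 1425.6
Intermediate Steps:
p(F) = 2*F*(2 + F) (p(F) = (2 + F)*(2*F) = 2*F*(2 + F))
W = 24/5 (W = (4*((-1 - 3) + 2*2*(2 + 2)))/(6 + 4) = (4*(-4 + 2*2*4))/10 = (4*(-4 + 16))*(1/10) = (4*12)*(1/10) = 48*(1/10) = 24/5 ≈ 4.8000)
(9*W)*33 = (9*(24/5))*33 = (216/5)*33 = 7128/5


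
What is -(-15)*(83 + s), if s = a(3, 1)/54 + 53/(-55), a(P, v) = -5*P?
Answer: 80941/66 ≈ 1226.4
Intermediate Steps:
s = -1229/990 (s = -5*3/54 + 53/(-55) = -15*1/54 + 53*(-1/55) = -5/18 - 53/55 = -1229/990 ≈ -1.2414)
-(-15)*(83 + s) = -(-15)*(83 - 1229/990) = -(-15)*80941/990 = -1*(-80941/66) = 80941/66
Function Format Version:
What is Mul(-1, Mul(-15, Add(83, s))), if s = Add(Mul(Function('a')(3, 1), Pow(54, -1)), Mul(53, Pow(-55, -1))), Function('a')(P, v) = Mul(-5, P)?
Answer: Rational(80941, 66) ≈ 1226.4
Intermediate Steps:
s = Rational(-1229, 990) (s = Add(Mul(Mul(-5, 3), Pow(54, -1)), Mul(53, Pow(-55, -1))) = Add(Mul(-15, Rational(1, 54)), Mul(53, Rational(-1, 55))) = Add(Rational(-5, 18), Rational(-53, 55)) = Rational(-1229, 990) ≈ -1.2414)
Mul(-1, Mul(-15, Add(83, s))) = Mul(-1, Mul(-15, Add(83, Rational(-1229, 990)))) = Mul(-1, Mul(-15, Rational(80941, 990))) = Mul(-1, Rational(-80941, 66)) = Rational(80941, 66)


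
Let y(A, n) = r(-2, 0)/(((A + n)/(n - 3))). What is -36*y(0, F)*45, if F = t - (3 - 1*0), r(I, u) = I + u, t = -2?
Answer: 5184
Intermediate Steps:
F = -5 (F = -2 - (3 - 1*0) = -2 - (3 + 0) = -2 - 1*3 = -2 - 3 = -5)
y(A, n) = -2*(-3 + n)/(A + n) (y(A, n) = (-2 + 0)/(((A + n)/(n - 3))) = -2*(-3 + n)/(A + n))
-36*y(0, F)*45 = -72*(3 - 1*(-5))/(0 - 5)*45 = -72*(3 + 5)/(-5)*45 = -72*(-1)*8/5*45 = -36*(-16/5)*45 = (576/5)*45 = 5184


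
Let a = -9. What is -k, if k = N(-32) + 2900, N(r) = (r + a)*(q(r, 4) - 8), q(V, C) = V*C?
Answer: -8476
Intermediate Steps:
q(V, C) = C*V
N(r) = (-9 + r)*(-8 + 4*r) (N(r) = (r - 9)*(4*r - 8) = (-9 + r)*(-8 + 4*r))
k = 8476 (k = (72 - 44*(-32) + 4*(-32)²) + 2900 = (72 + 1408 + 4*1024) + 2900 = (72 + 1408 + 4096) + 2900 = 5576 + 2900 = 8476)
-k = -1*8476 = -8476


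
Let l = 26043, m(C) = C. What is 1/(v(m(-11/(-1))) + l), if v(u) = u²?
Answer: 1/26164 ≈ 3.8220e-5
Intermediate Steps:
1/(v(m(-11/(-1))) + l) = 1/((-11/(-1))² + 26043) = 1/((-11*(-1))² + 26043) = 1/(11² + 26043) = 1/(121 + 26043) = 1/26164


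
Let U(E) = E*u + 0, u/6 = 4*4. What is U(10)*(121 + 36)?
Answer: 150720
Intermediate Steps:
u = 96 (u = 6*(4*4) = 6*16 = 96)
U(E) = 96*E (U(E) = E*96 + 0 = 96*E + 0 = 96*E)
U(10)*(121 + 36) = (96*10)*(121 + 36) = 960*157 = 150720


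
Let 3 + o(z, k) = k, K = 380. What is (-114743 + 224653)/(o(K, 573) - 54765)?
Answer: -21982/10839 ≈ -2.0280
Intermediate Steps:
o(z, k) = -3 + k
(-114743 + 224653)/(o(K, 573) - 54765) = (-114743 + 224653)/((-3 + 573) - 54765) = 109910/(570 - 54765) = 109910/(-54195) = 109910*(-1/54195) = -21982/10839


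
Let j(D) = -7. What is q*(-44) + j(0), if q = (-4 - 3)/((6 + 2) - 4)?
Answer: 70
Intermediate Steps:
q = -7/4 (q = -7/(8 - 4) = -7/4 ≈ -1.7500)
q*(-44) + j(0) = -7/4*(-44) - 7 = 77 - 7 = 70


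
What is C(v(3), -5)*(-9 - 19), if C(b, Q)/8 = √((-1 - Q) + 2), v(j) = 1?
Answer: -224*√6 ≈ -548.69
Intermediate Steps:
C(b, Q) = 8*√(1 - Q) (C(b, Q) = 8*√((-1 - Q) + 2) = 8*√(1 - Q))
C(v(3), -5)*(-9 - 19) = (8*√(1 - 1*(-5)))*(-9 - 19) = (8*√(1 + 5))*(-28) = (8*√6)*(-28) = -224*√6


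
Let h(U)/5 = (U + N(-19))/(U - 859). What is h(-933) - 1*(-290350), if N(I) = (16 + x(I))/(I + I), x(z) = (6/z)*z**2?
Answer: 4942962595/17024 ≈ 2.9035e+5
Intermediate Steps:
x(z) = 6*z
N(I) = (16 + 6*I)/(2*I) (N(I) = (16 + 6*I)/(I + I) = (16 + 6*I)/((2*I)) = (16 + 6*I)*(1/(2*I)) = (16 + 6*I)/(2*I))
h(U) = 5*(49/19 + U)/(-859 + U) (h(U) = 5*((U + (3 + 8/(-19)))/(U - 859)) = 5*((U + (3 + 8*(-1/19)))/(-859 + U)) = 5*((U + (3 - 8/19))/(-859 + U)) = 5*((U + 49/19)/(-859 + U)) = 5*((49/19 + U)/(-859 + U)) = 5*(49/19 + U)/(-859 + U))
h(-933) - 1*(-290350) = 5*(49 + 19*(-933))/(19*(-859 - 933)) - 1*(-290350) = (5/19)*(49 - 17727)/(-1792) + 290350 = (5/19)*(-1/1792)*(-17678) + 290350 = 44195/17024 + 290350 = 4942962595/17024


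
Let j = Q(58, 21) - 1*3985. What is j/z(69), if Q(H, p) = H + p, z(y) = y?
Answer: -1302/23 ≈ -56.609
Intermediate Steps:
j = -3906 (j = (58 + 21) - 1*3985 = 79 - 3985 = -3906)
j/z(69) = -3906/69 = -3906*1/69 = -1302/23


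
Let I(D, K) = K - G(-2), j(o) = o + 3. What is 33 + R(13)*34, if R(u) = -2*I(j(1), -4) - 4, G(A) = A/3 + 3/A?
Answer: 65/3 ≈ 21.667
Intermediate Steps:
j(o) = 3 + o
G(A) = 3/A + A/3 (G(A) = A*(1/3) + 3/A = A/3 + 3/A = 3/A + A/3)
I(D, K) = 13/6 + K (I(D, K) = K - (3/(-2) + (1/3)*(-2)) = K - (3*(-1/2) - 2/3) = K - (-3/2 - 2/3) = K - 1*(-13/6) = K + 13/6 = 13/6 + K)
R(u) = -1/3 (R(u) = -2*(13/6 - 4) - 4 = -2*(-11/6) - 4 = 11/3 - 4 = -1/3)
33 + R(13)*34 = 33 - 1/3*34 = 33 - 34/3 = 65/3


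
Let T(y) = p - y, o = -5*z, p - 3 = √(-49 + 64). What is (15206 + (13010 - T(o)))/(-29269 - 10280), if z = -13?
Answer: -9426/13183 + √15/39549 ≈ -0.71491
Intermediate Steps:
p = 3 + √15 (p = 3 + √(-49 + 64) = 3 + √15 ≈ 6.8730)
o = 65 (o = -5*(-13) = 65)
T(y) = 3 + √15 - y (T(y) = (3 + √15) - y = 3 + √15 - y)
(15206 + (13010 - T(o)))/(-29269 - 10280) = (15206 + (13010 - (3 + √15 - 1*65)))/(-29269 - 10280) = (15206 + (13010 - (3 + √15 - 65)))/(-39549) = (15206 + (13010 - (-62 + √15)))*(-1/39549) = (15206 + (13010 + (62 - √15)))*(-1/39549) = (15206 + (13072 - √15))*(-1/39549) = (28278 - √15)*(-1/39549) = -9426/13183 + √15/39549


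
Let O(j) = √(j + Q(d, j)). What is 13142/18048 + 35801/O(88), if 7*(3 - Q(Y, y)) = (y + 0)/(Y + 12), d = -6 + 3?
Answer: 6571/9024 + 107403*√39515/5645 ≈ 3782.8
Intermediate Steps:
d = -3
Q(Y, y) = 3 - y/(7*(12 + Y)) (Q(Y, y) = 3 - (y + 0)/(7*(Y + 12)) = 3 - y/(7*(12 + Y)))
O(j) = √(3 + 62*j/63) (O(j) = √(j + (252 - j + 21*(-3))/(7*(12 - 3))) = √(j + (⅐)*(252 - j - 63)/9) = √(j + (⅐)*(⅑)*(189 - j)) = √(j + (3 - j/63)) = √(3 + 62*j/63))
13142/18048 + 35801/O(88) = 13142/18048 + 35801/((√(1323 + 434*88)/21)) = 13142*(1/18048) + 35801/((√(1323 + 38192)/21)) = 6571/9024 + 35801/((√39515/21)) = 6571/9024 + 35801*(3*√39515/5645) = 6571/9024 + 107403*√39515/5645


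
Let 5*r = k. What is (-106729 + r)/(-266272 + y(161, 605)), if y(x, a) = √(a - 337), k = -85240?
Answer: 2746529112/5908398143 + 41259*√67/11816796286 ≈ 0.46488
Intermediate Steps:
r = -17048 (r = (⅕)*(-85240) = -17048)
y(x, a) = √(-337 + a)
(-106729 + r)/(-266272 + y(161, 605)) = (-106729 - 17048)/(-266272 + √(-337 + 605)) = -123777/(-266272 + √268) = -123777/(-266272 + 2*√67)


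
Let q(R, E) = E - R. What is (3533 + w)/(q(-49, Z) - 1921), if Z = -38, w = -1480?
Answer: -2053/1910 ≈ -1.0749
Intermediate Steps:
(3533 + w)/(q(-49, Z) - 1921) = (3533 - 1480)/((-38 - 1*(-49)) - 1921) = 2053/((-38 + 49) - 1921) = 2053/(11 - 1921) = 2053/(-1910) = 2053*(-1/1910) = -2053/1910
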